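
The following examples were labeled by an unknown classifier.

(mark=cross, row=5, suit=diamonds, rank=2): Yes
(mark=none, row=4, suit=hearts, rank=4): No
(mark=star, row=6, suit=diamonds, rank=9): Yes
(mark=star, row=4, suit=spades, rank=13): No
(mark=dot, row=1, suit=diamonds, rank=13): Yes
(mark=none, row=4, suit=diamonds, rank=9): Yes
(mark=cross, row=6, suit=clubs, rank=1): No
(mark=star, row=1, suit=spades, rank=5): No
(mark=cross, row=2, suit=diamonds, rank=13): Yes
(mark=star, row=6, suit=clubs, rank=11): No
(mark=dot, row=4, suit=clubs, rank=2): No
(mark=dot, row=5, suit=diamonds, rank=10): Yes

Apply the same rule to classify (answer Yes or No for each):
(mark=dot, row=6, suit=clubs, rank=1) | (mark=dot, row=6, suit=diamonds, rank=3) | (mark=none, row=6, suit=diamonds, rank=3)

No, Yes, Yes

One predicate separates the groups cleanly: suit is diamonds.
(mark=dot, row=6, suit=clubs, rank=1): suit is clubs, does not pass → No. (mark=dot, row=6, suit=diamonds, rank=3): suit is diamonds, matches → Yes. (mark=none, row=6, suit=diamonds, rank=3): suit is diamonds, matches → Yes.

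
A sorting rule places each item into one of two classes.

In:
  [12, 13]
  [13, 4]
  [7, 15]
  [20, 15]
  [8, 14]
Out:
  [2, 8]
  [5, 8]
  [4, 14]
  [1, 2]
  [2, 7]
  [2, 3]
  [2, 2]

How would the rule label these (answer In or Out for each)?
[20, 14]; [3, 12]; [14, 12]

All 'In' examples share one property — first ≥ 7 — and every 'Out' example lacks it.

In, Out, In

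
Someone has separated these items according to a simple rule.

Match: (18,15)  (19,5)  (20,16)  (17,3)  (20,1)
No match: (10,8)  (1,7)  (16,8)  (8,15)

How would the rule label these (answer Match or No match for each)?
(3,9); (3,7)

No match, No match

The distinguishing property — first ≥ 17 — holds for all the 'Match' cases and none of the 'No match' cases.
(3,9): first 3 — fails this test, so No match.
(3,7): first 3 — fails this test, so No match.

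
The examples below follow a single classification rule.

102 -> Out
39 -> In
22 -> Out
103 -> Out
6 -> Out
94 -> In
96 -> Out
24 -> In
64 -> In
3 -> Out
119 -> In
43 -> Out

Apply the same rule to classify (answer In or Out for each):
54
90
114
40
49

In, Out, In, Out, In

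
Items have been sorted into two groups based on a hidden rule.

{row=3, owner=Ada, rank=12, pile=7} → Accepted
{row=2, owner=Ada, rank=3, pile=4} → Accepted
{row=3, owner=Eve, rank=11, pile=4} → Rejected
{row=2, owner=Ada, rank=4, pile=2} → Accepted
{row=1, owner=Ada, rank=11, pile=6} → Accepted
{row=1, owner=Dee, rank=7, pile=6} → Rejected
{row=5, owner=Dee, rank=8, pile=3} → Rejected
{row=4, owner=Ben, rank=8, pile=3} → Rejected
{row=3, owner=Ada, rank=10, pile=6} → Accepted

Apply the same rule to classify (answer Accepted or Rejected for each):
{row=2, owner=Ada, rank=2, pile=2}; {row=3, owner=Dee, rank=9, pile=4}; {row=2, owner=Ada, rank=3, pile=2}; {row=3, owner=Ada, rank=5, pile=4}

One predicate separates the groups cleanly: owner is Ada.
{row=2, owner=Ada, rank=2, pile=2}: owner is Ada — satisfies this, so Accepted.
{row=3, owner=Dee, rank=9, pile=4}: owner is Dee — doesn't match, so Rejected.
{row=2, owner=Ada, rank=3, pile=2}: owner is Ada — satisfies this, so Accepted.
{row=3, owner=Ada, rank=5, pile=4}: owner is Ada — satisfies this, so Accepted.

Accepted, Rejected, Accepted, Accepted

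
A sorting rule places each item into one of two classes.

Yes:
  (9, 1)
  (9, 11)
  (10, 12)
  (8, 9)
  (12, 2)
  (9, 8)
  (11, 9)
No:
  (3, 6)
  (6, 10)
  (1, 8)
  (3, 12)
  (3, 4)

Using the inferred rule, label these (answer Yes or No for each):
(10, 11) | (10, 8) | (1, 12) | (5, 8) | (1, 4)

Yes, Yes, No, No, No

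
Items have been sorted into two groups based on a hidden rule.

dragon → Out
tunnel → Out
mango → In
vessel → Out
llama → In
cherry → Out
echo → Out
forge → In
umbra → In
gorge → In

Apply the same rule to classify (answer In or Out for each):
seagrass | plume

Out, In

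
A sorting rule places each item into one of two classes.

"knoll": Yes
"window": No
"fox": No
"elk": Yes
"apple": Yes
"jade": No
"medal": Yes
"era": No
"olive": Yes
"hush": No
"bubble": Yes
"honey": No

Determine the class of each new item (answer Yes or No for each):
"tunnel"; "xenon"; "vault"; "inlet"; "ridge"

Yes, No, Yes, Yes, No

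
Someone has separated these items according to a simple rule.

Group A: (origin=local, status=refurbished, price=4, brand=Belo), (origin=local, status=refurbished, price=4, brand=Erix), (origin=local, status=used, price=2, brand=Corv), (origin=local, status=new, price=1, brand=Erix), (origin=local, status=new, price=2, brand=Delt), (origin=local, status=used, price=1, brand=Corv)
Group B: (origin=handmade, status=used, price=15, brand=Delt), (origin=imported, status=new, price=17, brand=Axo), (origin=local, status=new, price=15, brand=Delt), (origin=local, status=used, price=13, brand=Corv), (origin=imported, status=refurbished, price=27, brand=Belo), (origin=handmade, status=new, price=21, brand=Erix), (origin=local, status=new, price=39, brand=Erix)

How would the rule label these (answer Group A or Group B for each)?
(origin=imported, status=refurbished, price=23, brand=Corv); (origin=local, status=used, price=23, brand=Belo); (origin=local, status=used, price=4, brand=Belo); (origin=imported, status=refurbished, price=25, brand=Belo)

The simplest hypothesis consistent with all the labels is: price ≤ 4.
(origin=imported, status=refurbished, price=23, brand=Corv): Group B (price = 23). (origin=local, status=used, price=23, brand=Belo): Group B (price = 23). (origin=local, status=used, price=4, brand=Belo): Group A (price = 4). (origin=imported, status=refurbished, price=25, brand=Belo): Group B (price = 25).

Group B, Group B, Group A, Group B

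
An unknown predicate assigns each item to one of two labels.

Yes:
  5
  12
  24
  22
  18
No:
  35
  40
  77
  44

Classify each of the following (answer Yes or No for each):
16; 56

Yes, No

The distinguishing property — at most 24 — holds for all the 'Yes' cases and none of the 'No' cases.
16: 16 ≤ 24 — has this property, so Yes. 56: 56 > 24 — lacks this property, so No.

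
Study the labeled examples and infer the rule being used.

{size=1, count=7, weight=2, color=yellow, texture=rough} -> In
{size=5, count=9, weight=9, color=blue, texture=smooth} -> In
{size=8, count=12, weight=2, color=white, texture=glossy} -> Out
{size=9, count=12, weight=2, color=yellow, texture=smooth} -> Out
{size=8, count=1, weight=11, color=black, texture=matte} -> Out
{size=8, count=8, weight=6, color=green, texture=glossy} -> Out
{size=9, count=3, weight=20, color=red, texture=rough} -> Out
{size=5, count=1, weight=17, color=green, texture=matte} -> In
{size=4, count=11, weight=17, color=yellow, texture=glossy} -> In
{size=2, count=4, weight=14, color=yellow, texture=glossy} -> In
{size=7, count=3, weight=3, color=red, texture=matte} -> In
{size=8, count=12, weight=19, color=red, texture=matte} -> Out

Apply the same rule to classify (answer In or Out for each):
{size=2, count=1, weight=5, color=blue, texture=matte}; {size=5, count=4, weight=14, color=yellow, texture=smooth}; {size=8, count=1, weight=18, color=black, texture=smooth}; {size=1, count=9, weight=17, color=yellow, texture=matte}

In, In, Out, In

The distinguishing property — size ≤ 7 — holds for all the 'In' cases and none of the 'Out' cases.
{size=2, count=1, weight=5, color=blue, texture=matte} — size = 2, hence In. {size=5, count=4, weight=14, color=yellow, texture=smooth} — size = 5, hence In. {size=8, count=1, weight=18, color=black, texture=smooth} — size = 8, hence Out. {size=1, count=9, weight=17, color=yellow, texture=matte} — size = 1, hence In.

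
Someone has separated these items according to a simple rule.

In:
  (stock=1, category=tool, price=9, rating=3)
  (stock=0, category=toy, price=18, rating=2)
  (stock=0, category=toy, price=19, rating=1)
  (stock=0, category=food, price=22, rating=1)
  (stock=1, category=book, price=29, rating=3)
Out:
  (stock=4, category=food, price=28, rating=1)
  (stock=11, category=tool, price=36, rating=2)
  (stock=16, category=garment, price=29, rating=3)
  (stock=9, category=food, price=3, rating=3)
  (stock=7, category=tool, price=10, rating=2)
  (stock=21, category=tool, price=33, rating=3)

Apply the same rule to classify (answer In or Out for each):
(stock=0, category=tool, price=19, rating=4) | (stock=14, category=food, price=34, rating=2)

'In' ⟺ stock ≤ 1.

In, Out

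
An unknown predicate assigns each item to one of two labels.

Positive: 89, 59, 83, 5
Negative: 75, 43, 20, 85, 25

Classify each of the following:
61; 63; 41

Comparing the two groups points to one rule — ≡ 5 (mod 6).

Negative, Negative, Positive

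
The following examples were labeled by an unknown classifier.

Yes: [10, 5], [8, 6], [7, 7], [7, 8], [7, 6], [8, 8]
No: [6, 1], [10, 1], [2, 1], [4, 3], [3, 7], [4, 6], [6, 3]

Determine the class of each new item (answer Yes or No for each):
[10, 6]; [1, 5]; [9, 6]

The common property of the 'Yes' items is: sum ≥ 13. No 'No' item has it.

Yes, No, Yes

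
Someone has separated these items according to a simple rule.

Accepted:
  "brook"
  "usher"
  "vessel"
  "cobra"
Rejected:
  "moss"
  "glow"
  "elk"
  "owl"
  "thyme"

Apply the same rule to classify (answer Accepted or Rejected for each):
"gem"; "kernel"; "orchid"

One predicate separates the groups cleanly: has ≥ 2 vowels.
"gem": Rejected (1 vowel). "kernel": Accepted (2 vowels). "orchid": Accepted (2 vowels).

Rejected, Accepted, Accepted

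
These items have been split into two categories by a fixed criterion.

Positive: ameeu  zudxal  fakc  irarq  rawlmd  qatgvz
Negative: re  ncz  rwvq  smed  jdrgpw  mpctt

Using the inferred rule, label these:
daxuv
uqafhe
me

A rule that fits every label: contains 'a' — true of each 'Positive' example, false of each 'Negative' one.
daxuv — has 'a', hence Positive. uqafhe — has 'a', hence Positive. me — no 'a', hence Negative.

Positive, Positive, Negative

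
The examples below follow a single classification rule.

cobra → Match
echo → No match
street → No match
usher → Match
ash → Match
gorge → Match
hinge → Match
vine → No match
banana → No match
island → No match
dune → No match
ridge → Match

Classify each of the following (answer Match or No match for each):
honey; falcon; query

Match, No match, Match

The simplest hypothesis consistent with all the labels is: odd length.
Match: honey, since length 5. No match: falcon, since length 6. Match: query, since length 5.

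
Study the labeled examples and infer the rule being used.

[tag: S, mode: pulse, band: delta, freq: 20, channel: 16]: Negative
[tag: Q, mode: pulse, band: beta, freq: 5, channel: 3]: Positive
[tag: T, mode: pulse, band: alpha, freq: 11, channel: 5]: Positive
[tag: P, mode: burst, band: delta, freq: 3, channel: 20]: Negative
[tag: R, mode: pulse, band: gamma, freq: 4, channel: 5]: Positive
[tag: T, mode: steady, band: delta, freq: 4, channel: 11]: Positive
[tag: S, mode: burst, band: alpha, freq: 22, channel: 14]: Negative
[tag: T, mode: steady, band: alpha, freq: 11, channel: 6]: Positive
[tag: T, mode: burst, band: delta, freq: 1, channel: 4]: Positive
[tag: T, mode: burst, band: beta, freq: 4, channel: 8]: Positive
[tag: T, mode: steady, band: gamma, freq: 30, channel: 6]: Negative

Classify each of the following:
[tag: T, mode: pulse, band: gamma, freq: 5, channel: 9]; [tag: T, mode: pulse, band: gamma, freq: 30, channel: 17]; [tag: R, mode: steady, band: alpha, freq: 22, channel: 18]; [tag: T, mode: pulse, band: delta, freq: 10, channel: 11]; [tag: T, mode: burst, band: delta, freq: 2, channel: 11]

One predicate separates the groups cleanly: channel ≤ 11 AND freq ≤ 11.
[tag: T, mode: pulse, band: gamma, freq: 5, channel: 9]: channel = 9, freq = 5 — satisfies this, so Positive. [tag: T, mode: pulse, band: gamma, freq: 30, channel: 17]: channel = 17, freq = 30 — does not pass, so Negative. [tag: R, mode: steady, band: alpha, freq: 22, channel: 18]: channel = 18, freq = 22 — does not pass, so Negative. [tag: T, mode: pulse, band: delta, freq: 10, channel: 11]: channel = 11, freq = 10 — satisfies this, so Positive. [tag: T, mode: burst, band: delta, freq: 2, channel: 11]: channel = 11, freq = 2 — satisfies this, so Positive.

Positive, Negative, Negative, Positive, Positive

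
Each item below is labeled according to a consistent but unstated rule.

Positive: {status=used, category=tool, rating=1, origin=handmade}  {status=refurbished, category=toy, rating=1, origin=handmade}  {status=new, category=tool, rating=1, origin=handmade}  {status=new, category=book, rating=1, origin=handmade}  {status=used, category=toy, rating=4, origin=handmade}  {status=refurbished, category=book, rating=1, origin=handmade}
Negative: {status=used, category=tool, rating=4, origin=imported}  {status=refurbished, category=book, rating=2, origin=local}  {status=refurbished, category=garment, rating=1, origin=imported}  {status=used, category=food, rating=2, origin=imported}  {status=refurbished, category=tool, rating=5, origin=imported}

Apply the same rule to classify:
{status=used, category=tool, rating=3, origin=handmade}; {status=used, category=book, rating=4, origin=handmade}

Positive, Positive

Every 'Positive' example satisfies: origin is handmade. None of the 'Negative' examples do.
{status=used, category=tool, rating=3, origin=handmade} → origin is handmade → Positive. {status=used, category=book, rating=4, origin=handmade} → origin is handmade → Positive.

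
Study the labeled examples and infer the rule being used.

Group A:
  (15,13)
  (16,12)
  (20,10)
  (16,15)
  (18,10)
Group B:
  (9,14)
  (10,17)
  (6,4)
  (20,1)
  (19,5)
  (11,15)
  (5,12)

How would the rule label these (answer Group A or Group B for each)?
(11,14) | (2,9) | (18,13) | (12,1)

Group B, Group B, Group A, Group B

One predicate separates the groups cleanly: sum ≥ 28.
(11,14): 11+14 = 25 — fails this test, so Group B.
(2,9): 2+9 = 11 — fails this test, so Group B.
(18,13): 18+13 = 31 — matches, so Group A.
(12,1): 12+1 = 13 — fails this test, so Group B.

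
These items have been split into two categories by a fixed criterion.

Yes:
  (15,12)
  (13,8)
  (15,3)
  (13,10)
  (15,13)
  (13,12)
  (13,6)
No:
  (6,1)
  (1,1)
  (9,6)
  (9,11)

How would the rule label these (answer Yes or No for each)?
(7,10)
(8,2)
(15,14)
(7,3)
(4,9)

The rule appears to be: first ≥ 10.
No: (7,10), since first 7. No: (8,2), since first 8. Yes: (15,14), since first 15. No: (7,3), since first 7. No: (4,9), since first 4.

No, No, Yes, No, No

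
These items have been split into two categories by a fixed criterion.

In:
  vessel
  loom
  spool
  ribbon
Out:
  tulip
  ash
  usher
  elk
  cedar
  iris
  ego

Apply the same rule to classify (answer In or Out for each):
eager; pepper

Rule: has a double letter. This holds for each 'In' example and fails for each 'Out' one.

Out, In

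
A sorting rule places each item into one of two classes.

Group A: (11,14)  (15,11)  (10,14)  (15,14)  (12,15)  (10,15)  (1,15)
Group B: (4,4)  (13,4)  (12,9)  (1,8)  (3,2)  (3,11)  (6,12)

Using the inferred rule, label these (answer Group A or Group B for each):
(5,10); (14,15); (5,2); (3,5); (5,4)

Group B, Group A, Group B, Group B, Group B

Every 'Group A' example satisfies: max ≥ 14. None of the 'Group B' examples do.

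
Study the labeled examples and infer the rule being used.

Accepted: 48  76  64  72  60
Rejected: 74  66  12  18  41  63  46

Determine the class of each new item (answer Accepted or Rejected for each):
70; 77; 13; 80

The common property of the 'Accepted' items is: multiple of 4 AND at least 18. No 'Rejected' item has it.
70 — 70 = 4·17 + 2, 70 ≥ 18, hence Rejected. 77 — 77 = 4·19 + 1, 77 ≥ 18, hence Rejected. 13 — 13 = 4·3 + 1, 13 < 18, hence Rejected. 80 — 80 = 4·20, 80 ≥ 18, hence Accepted.

Rejected, Rejected, Rejected, Accepted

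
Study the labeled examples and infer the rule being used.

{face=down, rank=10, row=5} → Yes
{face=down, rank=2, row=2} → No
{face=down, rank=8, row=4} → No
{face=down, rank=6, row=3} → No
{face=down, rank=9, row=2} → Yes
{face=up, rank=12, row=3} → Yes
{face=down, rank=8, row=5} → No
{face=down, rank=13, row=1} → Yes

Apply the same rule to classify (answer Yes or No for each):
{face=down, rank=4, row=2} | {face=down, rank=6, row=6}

No, No

The distinguishing property — rank ≥ 9 — holds for all the 'Yes' cases and none of the 'No' cases.
{face=down, rank=4, row=2}: rank = 4 — does not satisfy this, so No.
{face=down, rank=6, row=6}: rank = 6 — does not satisfy this, so No.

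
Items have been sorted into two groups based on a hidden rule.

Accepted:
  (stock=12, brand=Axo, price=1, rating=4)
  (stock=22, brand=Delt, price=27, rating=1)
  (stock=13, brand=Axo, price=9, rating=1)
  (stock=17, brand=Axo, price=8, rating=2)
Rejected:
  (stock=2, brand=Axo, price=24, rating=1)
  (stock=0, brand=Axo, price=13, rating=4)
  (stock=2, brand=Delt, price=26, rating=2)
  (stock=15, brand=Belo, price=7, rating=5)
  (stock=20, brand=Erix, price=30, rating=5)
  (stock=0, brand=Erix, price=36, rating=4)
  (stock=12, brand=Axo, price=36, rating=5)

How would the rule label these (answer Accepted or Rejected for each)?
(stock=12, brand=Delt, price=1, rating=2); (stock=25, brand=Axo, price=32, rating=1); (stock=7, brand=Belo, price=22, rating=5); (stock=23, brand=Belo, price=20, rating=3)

Accepted, Accepted, Rejected, Accepted

All 'Accepted' examples share one property — stock ≥ 12 AND rating ≤ 4 — and every 'Rejected' example lacks it.
(stock=12, brand=Delt, price=1, rating=2): Accepted (stock = 12, rating = 2).
(stock=25, brand=Axo, price=32, rating=1): Accepted (stock = 25, rating = 1).
(stock=7, brand=Belo, price=22, rating=5): Rejected (stock = 7, rating = 5).
(stock=23, brand=Belo, price=20, rating=3): Accepted (stock = 23, rating = 3).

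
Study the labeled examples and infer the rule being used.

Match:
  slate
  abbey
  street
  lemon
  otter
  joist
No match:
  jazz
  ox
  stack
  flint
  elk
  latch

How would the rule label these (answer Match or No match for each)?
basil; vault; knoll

A rule that fits every label: has ≥ 2 vowels — true of each 'Match' example, false of each 'No match' one.

Match, Match, No match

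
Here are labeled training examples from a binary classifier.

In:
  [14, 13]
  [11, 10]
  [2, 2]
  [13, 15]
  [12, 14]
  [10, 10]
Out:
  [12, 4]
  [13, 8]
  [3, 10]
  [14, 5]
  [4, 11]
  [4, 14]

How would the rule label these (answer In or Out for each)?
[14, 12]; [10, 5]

Every 'In' example satisfies: |first − second| ≤ 2. None of the 'Out' examples do.
In: [14, 12], since |14−12| = 2. Out: [10, 5], since |10−5| = 5.

In, Out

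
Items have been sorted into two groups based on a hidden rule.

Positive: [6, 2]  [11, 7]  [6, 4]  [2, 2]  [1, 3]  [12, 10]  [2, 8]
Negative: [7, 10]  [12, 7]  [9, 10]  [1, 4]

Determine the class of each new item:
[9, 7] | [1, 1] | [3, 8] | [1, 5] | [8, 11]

Positive, Positive, Negative, Positive, Negative

The rule appears to be: sum is even.
[9, 7]: 9+7 = 16 — fits, so Positive.
[1, 1]: 1+1 = 2 — fits, so Positive.
[3, 8]: 3+8 = 11 — does not fit, so Negative.
[1, 5]: 1+5 = 6 — fits, so Positive.
[8, 11]: 8+11 = 19 — does not fit, so Negative.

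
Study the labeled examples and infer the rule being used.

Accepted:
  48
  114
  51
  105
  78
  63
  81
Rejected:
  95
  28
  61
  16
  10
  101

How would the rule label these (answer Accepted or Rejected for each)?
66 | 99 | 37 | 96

Accepted, Accepted, Rejected, Accepted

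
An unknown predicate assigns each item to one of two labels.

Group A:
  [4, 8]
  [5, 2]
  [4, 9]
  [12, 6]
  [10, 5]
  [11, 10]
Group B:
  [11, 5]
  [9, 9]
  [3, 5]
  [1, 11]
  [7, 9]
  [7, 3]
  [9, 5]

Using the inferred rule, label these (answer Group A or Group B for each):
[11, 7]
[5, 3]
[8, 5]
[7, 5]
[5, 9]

Checking candidate rules against both groups, what survives is: product is even.
[11, 7]: 11·7 = 77, does not pass → Group B.
[5, 3]: 5·3 = 15, does not pass → Group B.
[8, 5]: 8·5 = 40, has this property → Group A.
[7, 5]: 7·5 = 35, does not pass → Group B.
[5, 9]: 5·9 = 45, does not pass → Group B.

Group B, Group B, Group A, Group B, Group B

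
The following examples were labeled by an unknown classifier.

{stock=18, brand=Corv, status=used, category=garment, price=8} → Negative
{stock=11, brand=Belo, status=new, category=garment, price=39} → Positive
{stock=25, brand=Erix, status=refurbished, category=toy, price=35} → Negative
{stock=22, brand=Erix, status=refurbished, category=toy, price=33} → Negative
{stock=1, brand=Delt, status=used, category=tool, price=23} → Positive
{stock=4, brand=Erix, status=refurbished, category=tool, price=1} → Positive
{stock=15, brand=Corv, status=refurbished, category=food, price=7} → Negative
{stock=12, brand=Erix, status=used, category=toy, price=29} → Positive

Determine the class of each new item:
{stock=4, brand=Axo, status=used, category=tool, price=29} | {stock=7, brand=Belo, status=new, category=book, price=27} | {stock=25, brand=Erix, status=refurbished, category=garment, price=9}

Positive, Positive, Negative

The common property of the 'Positive' items is: stock ≤ 12. No 'Negative' item has it.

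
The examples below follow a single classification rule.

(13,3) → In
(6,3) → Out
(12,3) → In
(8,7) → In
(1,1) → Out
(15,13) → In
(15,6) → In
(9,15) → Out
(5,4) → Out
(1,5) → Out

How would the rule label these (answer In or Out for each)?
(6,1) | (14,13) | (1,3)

Rule: first > second AND sum ≥ 15. This holds for each 'In' example and fails for each 'Out' one.
(6,1) — 6 > 1, 6+1 = 7, hence Out. (14,13) — 14 > 13, 14+13 = 27, hence In. (1,3) — 1 < 3, 1+3 = 4, hence Out.

Out, In, Out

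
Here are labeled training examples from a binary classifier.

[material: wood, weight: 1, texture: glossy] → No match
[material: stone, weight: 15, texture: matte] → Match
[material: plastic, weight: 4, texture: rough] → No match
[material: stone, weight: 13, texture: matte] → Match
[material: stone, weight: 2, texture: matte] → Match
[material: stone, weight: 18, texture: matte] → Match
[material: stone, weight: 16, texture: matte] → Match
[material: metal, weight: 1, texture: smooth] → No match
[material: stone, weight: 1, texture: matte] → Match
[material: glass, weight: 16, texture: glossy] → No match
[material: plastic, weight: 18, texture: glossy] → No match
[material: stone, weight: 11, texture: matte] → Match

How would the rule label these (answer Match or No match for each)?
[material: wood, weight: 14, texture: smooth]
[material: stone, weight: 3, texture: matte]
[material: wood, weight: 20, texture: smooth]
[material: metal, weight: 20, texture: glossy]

The classifier is using: texture is matte.
No match: [material: wood, weight: 14, texture: smooth], since texture is smooth.
Match: [material: stone, weight: 3, texture: matte], since texture is matte.
No match: [material: wood, weight: 20, texture: smooth], since texture is smooth.
No match: [material: metal, weight: 20, texture: glossy], since texture is glossy.

No match, Match, No match, No match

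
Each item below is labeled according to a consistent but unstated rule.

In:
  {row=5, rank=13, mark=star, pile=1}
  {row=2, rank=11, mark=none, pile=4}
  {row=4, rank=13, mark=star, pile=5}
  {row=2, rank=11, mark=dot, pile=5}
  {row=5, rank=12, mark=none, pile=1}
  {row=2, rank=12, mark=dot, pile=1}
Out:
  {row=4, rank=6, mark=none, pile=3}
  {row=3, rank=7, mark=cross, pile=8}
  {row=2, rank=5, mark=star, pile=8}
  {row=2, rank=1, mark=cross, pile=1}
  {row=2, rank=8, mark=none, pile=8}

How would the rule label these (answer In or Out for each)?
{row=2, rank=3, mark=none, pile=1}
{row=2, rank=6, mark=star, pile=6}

Out, Out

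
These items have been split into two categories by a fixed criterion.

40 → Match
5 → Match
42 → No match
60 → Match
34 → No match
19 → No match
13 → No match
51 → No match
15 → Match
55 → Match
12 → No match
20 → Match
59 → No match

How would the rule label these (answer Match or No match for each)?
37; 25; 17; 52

Rule: multiple of 5. This holds for each 'Match' example and fails for each 'No match' one.
No match: 37, since 37 = 5·7 + 2.
Match: 25, since 25 = 5·5.
No match: 17, since 17 = 5·3 + 2.
No match: 52, since 52 = 5·10 + 2.

No match, Match, No match, No match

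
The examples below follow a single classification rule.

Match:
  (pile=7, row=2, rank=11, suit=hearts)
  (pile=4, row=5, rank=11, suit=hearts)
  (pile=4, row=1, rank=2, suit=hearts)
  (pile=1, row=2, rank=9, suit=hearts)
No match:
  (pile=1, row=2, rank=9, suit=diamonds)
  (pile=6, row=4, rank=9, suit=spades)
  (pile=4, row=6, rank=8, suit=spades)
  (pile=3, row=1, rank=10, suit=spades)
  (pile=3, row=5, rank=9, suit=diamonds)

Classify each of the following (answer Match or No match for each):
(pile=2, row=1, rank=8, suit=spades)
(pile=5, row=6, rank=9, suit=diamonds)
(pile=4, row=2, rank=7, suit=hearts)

Checking candidate rules against both groups, what survives is: suit is hearts.
(pile=2, row=1, rank=8, suit=spades): suit is spades — does not fit, so No match.
(pile=5, row=6, rank=9, suit=diamonds): suit is diamonds — does not fit, so No match.
(pile=4, row=2, rank=7, suit=hearts): suit is hearts — has this property, so Match.

No match, No match, Match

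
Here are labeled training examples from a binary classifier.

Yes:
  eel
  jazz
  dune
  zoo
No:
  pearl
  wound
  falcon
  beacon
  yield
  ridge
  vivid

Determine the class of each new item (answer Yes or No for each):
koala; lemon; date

No, No, Yes

One predicate separates the groups cleanly: length ≤ 4.
koala: length 5, does not fit → No. lemon: length 5, does not fit → No. date: length 4, satisfies this → Yes.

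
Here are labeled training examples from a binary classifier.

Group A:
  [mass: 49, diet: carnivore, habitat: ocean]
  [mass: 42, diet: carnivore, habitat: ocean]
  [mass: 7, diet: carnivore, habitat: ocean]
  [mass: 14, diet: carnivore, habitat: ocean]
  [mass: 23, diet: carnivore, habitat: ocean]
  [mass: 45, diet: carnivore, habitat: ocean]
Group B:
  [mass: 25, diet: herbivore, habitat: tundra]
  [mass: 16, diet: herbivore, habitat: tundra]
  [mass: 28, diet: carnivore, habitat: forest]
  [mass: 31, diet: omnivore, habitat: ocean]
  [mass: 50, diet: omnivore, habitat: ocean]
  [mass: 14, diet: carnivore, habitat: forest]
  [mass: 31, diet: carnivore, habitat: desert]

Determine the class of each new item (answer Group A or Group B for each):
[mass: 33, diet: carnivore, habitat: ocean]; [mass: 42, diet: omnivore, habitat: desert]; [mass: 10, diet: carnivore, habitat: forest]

'Group A' ⟺ diet is carnivore AND habitat is ocean.
[mass: 33, diet: carnivore, habitat: ocean] — diet is carnivore, habitat is ocean, hence Group A. [mass: 42, diet: omnivore, habitat: desert] — diet is omnivore, habitat is desert, hence Group B. [mass: 10, diet: carnivore, habitat: forest] — diet is carnivore, habitat is forest, hence Group B.

Group A, Group B, Group B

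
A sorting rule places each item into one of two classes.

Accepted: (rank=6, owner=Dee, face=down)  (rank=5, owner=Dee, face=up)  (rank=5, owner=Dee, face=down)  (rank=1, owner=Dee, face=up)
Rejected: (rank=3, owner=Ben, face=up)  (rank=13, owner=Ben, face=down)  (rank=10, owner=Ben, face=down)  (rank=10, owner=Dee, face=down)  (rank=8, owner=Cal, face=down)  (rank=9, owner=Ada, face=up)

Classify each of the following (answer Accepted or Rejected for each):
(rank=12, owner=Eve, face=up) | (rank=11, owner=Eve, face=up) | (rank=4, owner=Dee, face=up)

Rejected, Rejected, Accepted

All 'Accepted' examples share one property — owner is Dee AND rank ≤ 6 — and every 'Rejected' example lacks it.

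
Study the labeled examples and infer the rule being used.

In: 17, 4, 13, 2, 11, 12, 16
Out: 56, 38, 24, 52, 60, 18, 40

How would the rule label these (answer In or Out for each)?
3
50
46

In, Out, Out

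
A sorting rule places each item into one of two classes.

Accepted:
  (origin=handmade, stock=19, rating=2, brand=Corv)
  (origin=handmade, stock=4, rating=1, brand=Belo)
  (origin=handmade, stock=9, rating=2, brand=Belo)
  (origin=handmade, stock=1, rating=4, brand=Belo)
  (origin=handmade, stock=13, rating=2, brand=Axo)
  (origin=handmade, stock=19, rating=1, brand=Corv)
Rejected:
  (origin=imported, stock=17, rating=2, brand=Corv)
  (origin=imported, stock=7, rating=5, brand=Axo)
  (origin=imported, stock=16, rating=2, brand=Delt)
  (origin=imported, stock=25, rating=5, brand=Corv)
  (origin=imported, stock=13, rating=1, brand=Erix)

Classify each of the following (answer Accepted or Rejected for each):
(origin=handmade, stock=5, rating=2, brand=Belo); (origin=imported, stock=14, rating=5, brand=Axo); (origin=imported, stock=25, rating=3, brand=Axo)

Accepted, Rejected, Rejected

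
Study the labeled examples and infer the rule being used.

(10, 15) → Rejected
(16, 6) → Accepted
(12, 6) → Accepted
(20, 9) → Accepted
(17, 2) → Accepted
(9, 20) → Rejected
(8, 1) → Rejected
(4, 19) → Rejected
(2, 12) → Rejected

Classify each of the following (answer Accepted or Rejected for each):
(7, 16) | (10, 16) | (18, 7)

Rejected, Rejected, Accepted

One predicate separates the groups cleanly: first ≥ 12.
(7, 16): first 7 — does not satisfy this, so Rejected. (10, 16): first 10 — does not satisfy this, so Rejected. (18, 7): first 18 — passes, so Accepted.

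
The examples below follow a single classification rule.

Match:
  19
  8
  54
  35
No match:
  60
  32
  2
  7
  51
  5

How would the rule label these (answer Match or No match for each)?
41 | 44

Every 'Match' example satisfies: digit sum ≥ 8. None of the 'No match' examples do.

No match, Match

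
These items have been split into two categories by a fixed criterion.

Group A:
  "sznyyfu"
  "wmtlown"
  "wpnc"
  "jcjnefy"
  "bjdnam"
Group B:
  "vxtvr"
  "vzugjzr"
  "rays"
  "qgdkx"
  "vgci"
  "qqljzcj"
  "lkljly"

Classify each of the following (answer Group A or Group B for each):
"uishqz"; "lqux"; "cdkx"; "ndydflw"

Group B, Group B, Group B, Group A

A rule that fits every label: contains 'n' — true of each 'Group A' example, false of each 'Group B' one.
"uishqz" — no 'n', hence Group B.
"lqux" — no 'n', hence Group B.
"cdkx" — no 'n', hence Group B.
"ndydflw" — has 'n', hence Group A.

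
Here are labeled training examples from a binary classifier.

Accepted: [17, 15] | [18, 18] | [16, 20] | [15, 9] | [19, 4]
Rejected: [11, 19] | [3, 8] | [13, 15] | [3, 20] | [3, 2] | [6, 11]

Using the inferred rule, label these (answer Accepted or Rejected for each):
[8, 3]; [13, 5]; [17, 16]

Rejected, Rejected, Accepted

Rule: first ≥ 15. This holds for each 'Accepted' example and fails for each 'Rejected' one.
[8, 3]: first 8, fails the rule → Rejected. [13, 5]: first 13, fails the rule → Rejected. [17, 16]: first 17, satisfies this → Accepted.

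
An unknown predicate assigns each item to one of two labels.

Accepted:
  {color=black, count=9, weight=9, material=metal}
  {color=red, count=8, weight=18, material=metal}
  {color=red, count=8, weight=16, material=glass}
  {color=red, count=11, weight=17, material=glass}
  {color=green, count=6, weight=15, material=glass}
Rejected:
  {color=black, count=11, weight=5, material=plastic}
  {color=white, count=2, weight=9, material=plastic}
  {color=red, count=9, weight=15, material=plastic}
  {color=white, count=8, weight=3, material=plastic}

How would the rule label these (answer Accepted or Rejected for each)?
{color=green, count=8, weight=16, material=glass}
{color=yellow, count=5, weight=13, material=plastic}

Accepted, Rejected

All 'Accepted' examples share one property — material is not plastic — and every 'Rejected' example lacks it.
{color=green, count=8, weight=16, material=glass}: Accepted (material is glass). {color=yellow, count=5, weight=13, material=plastic}: Rejected (material is plastic).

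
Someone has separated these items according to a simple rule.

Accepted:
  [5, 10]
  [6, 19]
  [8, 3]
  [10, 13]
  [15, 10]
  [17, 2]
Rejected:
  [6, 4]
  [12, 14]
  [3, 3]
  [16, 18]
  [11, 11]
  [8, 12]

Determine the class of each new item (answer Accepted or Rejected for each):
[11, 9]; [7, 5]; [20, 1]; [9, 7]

Checking candidate rules against both groups, what survives is: sum is odd.
[11, 9] — 11+9 = 20, hence Rejected.
[7, 5] — 7+5 = 12, hence Rejected.
[20, 1] — 20+1 = 21, hence Accepted.
[9, 7] — 9+7 = 16, hence Rejected.

Rejected, Rejected, Accepted, Rejected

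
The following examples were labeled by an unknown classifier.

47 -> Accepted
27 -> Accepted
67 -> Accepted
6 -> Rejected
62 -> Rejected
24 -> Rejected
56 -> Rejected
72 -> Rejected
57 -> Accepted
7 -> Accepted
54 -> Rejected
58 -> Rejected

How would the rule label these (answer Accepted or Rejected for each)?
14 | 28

Rejected, Rejected

Every 'Accepted' example satisfies: odd. None of the 'Rejected' examples do.
14 → 14 is even → Rejected. 28 → 28 is even → Rejected.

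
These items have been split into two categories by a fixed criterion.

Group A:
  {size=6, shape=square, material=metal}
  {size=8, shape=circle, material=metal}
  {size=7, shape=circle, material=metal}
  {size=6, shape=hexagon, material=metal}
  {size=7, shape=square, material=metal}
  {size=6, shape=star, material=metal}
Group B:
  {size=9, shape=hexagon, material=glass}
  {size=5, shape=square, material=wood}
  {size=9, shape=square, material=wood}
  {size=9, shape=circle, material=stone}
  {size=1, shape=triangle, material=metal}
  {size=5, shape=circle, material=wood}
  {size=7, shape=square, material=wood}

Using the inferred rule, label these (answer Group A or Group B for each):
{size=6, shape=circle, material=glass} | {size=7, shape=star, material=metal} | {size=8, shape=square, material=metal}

The common property of the 'Group A' items is: material is metal AND size ≥ 5. No 'Group B' item has it.

Group B, Group A, Group A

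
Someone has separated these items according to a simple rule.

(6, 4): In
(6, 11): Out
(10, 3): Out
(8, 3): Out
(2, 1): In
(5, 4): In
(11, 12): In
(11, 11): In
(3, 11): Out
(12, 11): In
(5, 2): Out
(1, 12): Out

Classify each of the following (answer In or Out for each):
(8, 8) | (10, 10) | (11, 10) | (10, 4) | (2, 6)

All 'In' examples share one property — |first − second| ≤ 2 — and every 'Out' example lacks it.

In, In, In, Out, Out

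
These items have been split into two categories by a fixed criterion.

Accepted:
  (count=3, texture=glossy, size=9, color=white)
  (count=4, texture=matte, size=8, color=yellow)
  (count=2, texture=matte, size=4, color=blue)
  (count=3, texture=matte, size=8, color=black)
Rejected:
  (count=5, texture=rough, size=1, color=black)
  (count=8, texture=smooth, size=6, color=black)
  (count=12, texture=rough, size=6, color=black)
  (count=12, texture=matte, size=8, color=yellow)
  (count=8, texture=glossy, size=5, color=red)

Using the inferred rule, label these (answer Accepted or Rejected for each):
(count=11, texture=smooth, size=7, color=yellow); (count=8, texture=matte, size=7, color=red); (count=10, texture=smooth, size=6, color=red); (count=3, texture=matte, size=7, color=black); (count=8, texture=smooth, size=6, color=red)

Rejected, Rejected, Rejected, Accepted, Rejected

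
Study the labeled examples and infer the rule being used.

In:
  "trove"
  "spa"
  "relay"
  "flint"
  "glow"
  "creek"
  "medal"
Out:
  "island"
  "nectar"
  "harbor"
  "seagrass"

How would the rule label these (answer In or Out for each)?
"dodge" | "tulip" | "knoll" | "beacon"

In, In, In, Out

A rule that fits every label: length ≤ 5 — true of each 'In' example, false of each 'Out' one.
"dodge": length 5, matches → In. "tulip": length 5, matches → In. "knoll": length 5, matches → In. "beacon": length 6, fails the rule → Out.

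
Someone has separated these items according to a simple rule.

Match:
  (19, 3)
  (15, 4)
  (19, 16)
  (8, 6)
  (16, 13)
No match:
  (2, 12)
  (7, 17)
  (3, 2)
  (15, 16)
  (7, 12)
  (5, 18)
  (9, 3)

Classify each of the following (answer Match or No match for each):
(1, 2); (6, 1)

No match, No match

The pattern is that an item is 'Match' exactly when: first > second AND sum ≥ 14.
(1, 2): No match (1 < 2, 1+2 = 3). (6, 1): No match (6 > 1, 6+1 = 7).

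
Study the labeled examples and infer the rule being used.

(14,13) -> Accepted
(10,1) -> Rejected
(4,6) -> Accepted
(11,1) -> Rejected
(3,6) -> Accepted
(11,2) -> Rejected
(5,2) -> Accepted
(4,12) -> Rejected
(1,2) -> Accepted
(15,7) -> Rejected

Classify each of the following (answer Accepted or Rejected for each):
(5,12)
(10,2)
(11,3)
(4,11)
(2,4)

Rule: |first − second| ≤ 3. This holds for each 'Accepted' example and fails for each 'Rejected' one.
(5,12) → |5−12| = 7 → Rejected.
(10,2) → |10−2| = 8 → Rejected.
(11,3) → |11−3| = 8 → Rejected.
(4,11) → |4−11| = 7 → Rejected.
(2,4) → |2−4| = 2 → Accepted.

Rejected, Rejected, Rejected, Rejected, Accepted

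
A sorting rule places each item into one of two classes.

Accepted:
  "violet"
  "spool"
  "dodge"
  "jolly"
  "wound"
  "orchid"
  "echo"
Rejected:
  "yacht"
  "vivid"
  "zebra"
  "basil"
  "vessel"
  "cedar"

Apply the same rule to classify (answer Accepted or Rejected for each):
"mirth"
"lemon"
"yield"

Rejected, Accepted, Rejected

The simplest hypothesis consistent with all the labels is: contains 'o'.
Rejected: "mirth", since no 'o'. Accepted: "lemon", since has 'o'. Rejected: "yield", since no 'o'.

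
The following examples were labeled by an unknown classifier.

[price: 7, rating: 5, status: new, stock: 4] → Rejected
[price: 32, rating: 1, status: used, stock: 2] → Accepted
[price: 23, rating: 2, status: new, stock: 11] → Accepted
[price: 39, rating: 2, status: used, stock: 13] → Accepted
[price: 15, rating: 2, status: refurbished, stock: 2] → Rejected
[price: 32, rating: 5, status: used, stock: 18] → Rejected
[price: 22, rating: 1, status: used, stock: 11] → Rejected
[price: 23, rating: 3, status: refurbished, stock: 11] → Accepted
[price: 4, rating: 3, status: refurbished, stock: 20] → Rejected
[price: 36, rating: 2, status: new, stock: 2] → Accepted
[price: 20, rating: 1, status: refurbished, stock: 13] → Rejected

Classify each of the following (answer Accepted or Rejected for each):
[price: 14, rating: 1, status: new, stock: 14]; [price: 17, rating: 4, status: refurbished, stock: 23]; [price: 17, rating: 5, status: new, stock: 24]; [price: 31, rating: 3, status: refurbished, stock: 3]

Rejected, Rejected, Rejected, Accepted

The pattern is that an item is 'Accepted' exactly when: price ≥ 23 AND rating ≤ 3.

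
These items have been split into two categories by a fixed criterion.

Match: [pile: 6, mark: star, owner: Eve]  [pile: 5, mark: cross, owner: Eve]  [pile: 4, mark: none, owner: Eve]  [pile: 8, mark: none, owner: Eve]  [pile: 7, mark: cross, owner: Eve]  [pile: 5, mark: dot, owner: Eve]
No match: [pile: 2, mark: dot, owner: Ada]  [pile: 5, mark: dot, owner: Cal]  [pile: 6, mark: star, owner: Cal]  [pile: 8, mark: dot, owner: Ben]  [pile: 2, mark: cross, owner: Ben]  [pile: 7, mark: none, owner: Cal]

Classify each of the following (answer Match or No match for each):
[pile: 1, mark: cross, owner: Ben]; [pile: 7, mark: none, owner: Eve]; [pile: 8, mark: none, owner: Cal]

No match, Match, No match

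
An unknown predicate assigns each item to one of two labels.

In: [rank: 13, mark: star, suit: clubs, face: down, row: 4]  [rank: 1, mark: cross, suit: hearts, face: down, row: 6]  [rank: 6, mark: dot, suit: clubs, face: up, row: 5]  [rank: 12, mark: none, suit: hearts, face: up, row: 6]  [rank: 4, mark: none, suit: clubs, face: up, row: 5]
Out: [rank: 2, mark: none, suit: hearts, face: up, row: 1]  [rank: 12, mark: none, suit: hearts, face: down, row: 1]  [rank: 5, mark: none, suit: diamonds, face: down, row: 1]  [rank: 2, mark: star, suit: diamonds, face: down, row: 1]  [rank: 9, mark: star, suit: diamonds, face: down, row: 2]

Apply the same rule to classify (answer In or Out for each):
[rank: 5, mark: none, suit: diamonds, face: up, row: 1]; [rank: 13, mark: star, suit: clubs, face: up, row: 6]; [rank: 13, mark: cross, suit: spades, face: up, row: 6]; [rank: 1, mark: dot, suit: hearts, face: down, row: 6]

Out, In, In, In

The simplest hypothesis consistent with all the labels is: row ≥ 4.
[rank: 5, mark: none, suit: diamonds, face: up, row: 1] → row = 1 → Out.
[rank: 13, mark: star, suit: clubs, face: up, row: 6] → row = 6 → In.
[rank: 13, mark: cross, suit: spades, face: up, row: 6] → row = 6 → In.
[rank: 1, mark: dot, suit: hearts, face: down, row: 6] → row = 6 → In.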